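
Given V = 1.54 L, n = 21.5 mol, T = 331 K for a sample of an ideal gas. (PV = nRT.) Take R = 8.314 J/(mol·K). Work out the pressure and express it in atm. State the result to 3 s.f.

P is given directly by: P = nRT/V.
V = 1.54 L = 0.001540 m³; n = 21.5 mol; T = 331 K; R = 8.314 J/(mol·K).
P = 3.842×10^7 Pa  (the unit combination reduces to kg/(m·s²) = Pa)
3.842×10^7 Pa × (1 atm / 1.013×10^5 Pa) = 379.2 atm

379 atm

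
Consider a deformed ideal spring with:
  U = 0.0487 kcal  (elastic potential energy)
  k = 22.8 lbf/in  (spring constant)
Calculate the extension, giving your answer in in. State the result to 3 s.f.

12.6 in

Solving U = ½k·x² for x: x = √(2U/k).
U = 0.0487 kcal = 203.8 J; k = 22.8 lbf/in = 3993 N/m.
x = 0.3195 m
0.3195 m × (1 in / 0.02540 m) = 12.58 in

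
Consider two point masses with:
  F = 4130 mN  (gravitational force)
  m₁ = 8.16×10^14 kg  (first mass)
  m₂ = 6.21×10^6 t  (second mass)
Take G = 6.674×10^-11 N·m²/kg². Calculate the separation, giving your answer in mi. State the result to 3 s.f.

Rearranging F = G·m₁·m₂/r² for r: r = √(G·m₁m₂/F).
F = 4130 mN = 4.130 N; m₁ = 8.16×10^14 kg; m₂ = 6.21×10^6 t = 6.210×10^9 kg; G = 6.674×10^-11 N·m²/kg².
r = 9.049×10^6 m
9.049×10^6 m × (1 mi / 1609 m) = 5623 mi

5620 mi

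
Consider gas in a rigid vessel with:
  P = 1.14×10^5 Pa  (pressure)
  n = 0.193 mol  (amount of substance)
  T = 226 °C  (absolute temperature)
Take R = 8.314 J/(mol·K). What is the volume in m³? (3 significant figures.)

0.00703 m³

From the ideal-gas law: V = nRT/P.
P = 1.14×10^5 Pa; n = 0.193 mol; T = 226 °C = 499.1 K; R = 8.314 J/(mol·K).
V = 0.007026 m³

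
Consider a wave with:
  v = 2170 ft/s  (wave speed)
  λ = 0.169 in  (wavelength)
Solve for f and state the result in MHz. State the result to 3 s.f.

0.154 MHz

Solving v = f·λ for f: f = v/λ.
v = 2170 ft/s = 661.4 m/s; λ = 0.169 in = 0.004293 m.
f = 1.541×10^5 Hz
1.541×10^5 Hz × (1 MHz / 1.000×10^6 Hz) = 0.1541 MHz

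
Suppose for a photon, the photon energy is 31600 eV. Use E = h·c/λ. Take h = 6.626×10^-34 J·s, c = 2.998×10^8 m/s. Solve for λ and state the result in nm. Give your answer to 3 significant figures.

Rearranging: λ = hc/E.
E = 31600 eV = 5.063×10^-15 J; h = 6.626×10^-34 J·s; c = 2.998×10^8 m/s.
λ = 3.924×10^-11 m
3.924×10^-11 m × (1 nm / 1.000×10^-9 m) = 0.03924 nm

0.0392 nm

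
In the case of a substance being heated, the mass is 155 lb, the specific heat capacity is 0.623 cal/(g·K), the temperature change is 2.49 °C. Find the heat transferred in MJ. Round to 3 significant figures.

Directly: Q = mcΔT.
m = 155 lb = 70.31 kg; c = 0.623 cal/(g·K) = 2607 J/(kg·K); ΔT = 2.49 °C = 2.490 K.
Q = 4.563×10^5 J
4.563×10^5 J × (1 MJ / 1.000×10^6 J) = 0.4563 MJ

0.456 MJ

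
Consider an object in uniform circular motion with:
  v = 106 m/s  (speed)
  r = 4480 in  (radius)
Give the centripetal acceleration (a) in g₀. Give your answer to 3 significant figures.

10.1 g₀

Directly: a = v²/r.
v = 106 m/s; r = 4480 in = 113.8 m.
a = 98.74 m/s²
98.74 m/s² × (1 g₀ / 9.807 m/s²) = 10.07 g₀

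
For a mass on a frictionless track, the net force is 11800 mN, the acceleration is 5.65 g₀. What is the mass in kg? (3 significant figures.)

From Newton's second law: m = F/a.
F = 11800 mN = 11.80 N; a = 5.65 g₀ = 55.41 m/s².
m = 0.2130 kg

0.213 kg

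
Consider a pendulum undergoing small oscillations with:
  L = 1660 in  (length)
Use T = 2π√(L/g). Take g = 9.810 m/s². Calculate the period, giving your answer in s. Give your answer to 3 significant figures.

T is given directly by: T = 2π√(L/g).
L = 1660 in = 42.16 m; g = 9.810 m/s².
T = 13.03 s

13.0 s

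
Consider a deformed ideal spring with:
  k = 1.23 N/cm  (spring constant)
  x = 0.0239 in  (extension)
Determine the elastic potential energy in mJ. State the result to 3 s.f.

0.0227 mJ

U is given directly by: U = ½kx².
k = 1.23 N/cm = 123.0 N/m; x = 0.0239 in = 6.071×10^-4 m.
U = 2.266×10^-5 J
2.266×10^-5 J × (1 mJ / 0.001000 J) = 0.02266 mJ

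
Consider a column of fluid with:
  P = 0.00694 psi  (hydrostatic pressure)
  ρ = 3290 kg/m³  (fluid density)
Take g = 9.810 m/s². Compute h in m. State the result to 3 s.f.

0.00148 m

Solving P = ρ·g·h for h: h = P/(ρ·g).
P = 0.00694 psi = 47.85 Pa; ρ = 3290 kg/m³; g = 9.810 m/s².
h = 0.001483 m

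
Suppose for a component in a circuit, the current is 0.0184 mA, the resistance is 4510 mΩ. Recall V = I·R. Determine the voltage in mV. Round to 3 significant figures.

Directly: V = IR.
I = 0.0184 mA = 1.840×10^-5 A; R = 4510 mΩ = 4.510 Ω.
V = 8.298×10^-5 V
8.298×10^-5 V × (1 mV / 0.001000 V) = 0.08298 mV

0.0830 mV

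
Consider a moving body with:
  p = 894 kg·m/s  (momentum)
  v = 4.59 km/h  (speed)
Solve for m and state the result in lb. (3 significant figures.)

Solving p = m·v for m: m = p/v.
p = 894 kg·m/s; v = 4.59 km/h = 1.275 m/s.
m = 701.2 kg
701.2 kg × (1 lb / 0.4536 kg) = 1546 lb

1550 lb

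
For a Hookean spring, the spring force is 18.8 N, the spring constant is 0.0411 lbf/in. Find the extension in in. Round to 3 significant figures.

103 in

Rearranging: x = F/k.
F = 18.8 N; k = 0.0411 lbf/in = 7.198 N/m.
x = 2.612 m
2.612 m × (1 in / 0.02540 m) = 102.8 in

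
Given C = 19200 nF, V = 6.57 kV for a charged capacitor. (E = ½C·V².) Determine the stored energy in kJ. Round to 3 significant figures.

Directly: E = ½CV².
C = 19200 nF = 1.920×10^-5 F; V = 6.57 kV = 6570 V.
E = 414.4 J
414.4 J × (1 kJ / 1000 J) = 0.4144 kJ

0.414 kJ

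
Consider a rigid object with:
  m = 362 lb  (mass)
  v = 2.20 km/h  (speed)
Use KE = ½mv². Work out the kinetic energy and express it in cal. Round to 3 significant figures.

7.33 cal

KE is given directly by: KE = ½mv².
m = 362 lb = 164.2 kg; v = 2.20 km/h = 0.6111 m/s.
KE = 30.66 J  (the unit combination reduces to kg·m²/s² = J)
30.66 J × (1 cal / 4.184 J) = 7.328 cal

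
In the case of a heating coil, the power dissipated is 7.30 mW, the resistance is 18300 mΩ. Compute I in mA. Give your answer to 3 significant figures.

20.0 mA

Rearranging P = I²R for I: I = √(P/R).
P = 7.30 mW = 0.007300 W; R = 18300 mΩ = 18.30 Ω.
I = 0.01997 A
0.01997 A × (1 mA / 0.001000 A) = 19.97 mA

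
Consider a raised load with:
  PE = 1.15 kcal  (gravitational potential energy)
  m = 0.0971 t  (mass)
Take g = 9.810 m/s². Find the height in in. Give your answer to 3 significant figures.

199 in

Rearranging: h = PE/(m·g).
PE = 1.15 kcal = 4812 J; m = 0.0971 t = 97.10 kg; g = 9.810 m/s².
h = 5.051 m
5.051 m × (1 in / 0.02540 m) = 198.9 in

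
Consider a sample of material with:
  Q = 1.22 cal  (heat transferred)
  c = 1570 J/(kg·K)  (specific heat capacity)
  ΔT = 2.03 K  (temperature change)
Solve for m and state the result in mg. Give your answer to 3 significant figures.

Rearranging: m = Q/(c·ΔT).
Q = 1.22 cal = 5.104 J; c = 1570 J/(kg·K); ΔT = 2.03 K.
m = 0.001602 kg
0.001602 kg × (1 mg / 1.000×10^-6 kg) = 1602 mg

1600 mg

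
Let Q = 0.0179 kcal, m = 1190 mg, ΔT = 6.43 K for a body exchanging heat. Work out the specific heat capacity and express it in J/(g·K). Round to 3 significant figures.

Solving Q = m·c·ΔT for c: c = Q/(m·ΔT).
Q = 0.0179 kcal = 74.89 J; m = 1190 mg = 0.001190 kg; ΔT = 6.43 K.
c = 9788 J/(kg·K)
9788 J/(kg·K) × (1 J/(g·K) / 1000 J/(kg·K)) = 9.788 J/(g·K)

9.79 J/(g·K)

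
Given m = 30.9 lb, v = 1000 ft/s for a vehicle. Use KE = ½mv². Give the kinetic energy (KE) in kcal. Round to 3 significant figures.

156 kcal

Directly: KE = ½mv².
m = 30.9 lb = 14.02 kg; v = 1000 ft/s = 304.8 m/s.
KE = 6.511×10^5 J
6.511×10^5 J × (1 kcal / 4184 J) = 155.6 kcal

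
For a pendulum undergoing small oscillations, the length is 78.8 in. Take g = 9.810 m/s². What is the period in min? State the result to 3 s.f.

0.0473 min

Directly: T = 2π√(L/g).
L = 78.8 in = 2.002 m; g = 9.810 m/s².
T = 2.838 s
2.838 s × (1 min / 60.00 s) = 0.04730 min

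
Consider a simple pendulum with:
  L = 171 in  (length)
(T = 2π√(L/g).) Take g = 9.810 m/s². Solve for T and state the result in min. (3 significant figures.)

Directly: T = 2π√(L/g).
L = 171 in = 4.343 m; g = 9.810 m/s².
T = 4.181 s
4.181 s × (1 min / 60.00 s) = 0.06968 min

0.0697 min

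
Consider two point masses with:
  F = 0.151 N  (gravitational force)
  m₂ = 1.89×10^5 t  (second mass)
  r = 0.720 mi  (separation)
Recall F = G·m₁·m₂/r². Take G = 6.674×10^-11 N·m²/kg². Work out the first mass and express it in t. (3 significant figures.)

16100 t

Rearranging: m₁ = F·r²/(G·m₂).
F = 0.151 N; m₂ = 1.89×10^5 t = 1.890×10^8 kg; r = 0.720 mi = 1159 m; G = 6.674×10^-11 N·m²/kg².
m₁ = 1.607×10^7 kg
1.607×10^7 kg × (1 t / 1000 kg) = 16073 t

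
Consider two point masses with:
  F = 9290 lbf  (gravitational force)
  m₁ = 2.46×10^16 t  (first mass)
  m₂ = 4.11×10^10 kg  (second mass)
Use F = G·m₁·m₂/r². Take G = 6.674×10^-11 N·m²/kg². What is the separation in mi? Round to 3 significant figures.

25100 mi

From Newton's law of gravitation: r = √(G·m₁m₂/F).
F = 9290 lbf = 41324 N; m₁ = 2.46×10^16 t = 2.460×10^19 kg; m₂ = 4.11×10^10 kg; G = 6.674×10^-11 N·m²/kg².
r = 4.041×10^7 m
4.041×10^7 m × (1 mi / 1609 m) = 25109 mi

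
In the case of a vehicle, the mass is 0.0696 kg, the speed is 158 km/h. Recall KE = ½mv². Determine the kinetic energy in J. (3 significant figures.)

Directly: KE = ½mv².
m = 0.0696 kg; v = 158 km/h = 43.89 m/s.
KE = 67.03 J  (the unit combination reduces to kg·m²/s² = J)

67.0 J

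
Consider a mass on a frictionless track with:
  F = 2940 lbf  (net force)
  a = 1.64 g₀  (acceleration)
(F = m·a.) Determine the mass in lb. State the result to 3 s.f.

1790 lb

Rearranging: m = F/a.
F = 2940 lbf = 13078 N; a = 1.64 g₀ = 16.08 m/s².
m = 813.1 kg
813.1 kg × (1 lb / 0.4536 kg) = 1793 lb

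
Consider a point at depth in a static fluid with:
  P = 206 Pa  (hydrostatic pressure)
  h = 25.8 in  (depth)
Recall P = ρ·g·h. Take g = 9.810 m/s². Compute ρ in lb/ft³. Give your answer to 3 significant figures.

2.00 lb/ft³

Solving P = ρ·g·h for ρ: ρ = P/(g·h).
P = 206 Pa; h = 25.8 in = 0.6553 m; g = 9.810 m/s².
ρ = 32.04 kg/m³
32.04 kg/m³ × (1 lb/ft³ / 16.02 kg/m³) = 2.000 lb/ft³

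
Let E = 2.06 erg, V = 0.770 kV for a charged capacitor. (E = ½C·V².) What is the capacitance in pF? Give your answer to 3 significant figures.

0.695 pF

Solving E = ½C·V² for C: C = 2E/V².
E = 2.06 erg = 2.060×10^-7 J; V = 0.770 kV = 770.0 V.
C = 6.949×10^-13 F
6.949×10^-13 F × (1 pF / 1.000×10^-12 F) = 0.6949 pF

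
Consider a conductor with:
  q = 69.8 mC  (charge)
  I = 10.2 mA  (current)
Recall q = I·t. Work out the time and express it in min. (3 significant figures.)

Rearranging: t = q/I.
q = 69.8 mC = 0.06980 C; I = 10.2 mA = 0.01020 A.
t = 6.843 s
6.843 s × (1 min / 60.00 s) = 0.1141 min

0.114 min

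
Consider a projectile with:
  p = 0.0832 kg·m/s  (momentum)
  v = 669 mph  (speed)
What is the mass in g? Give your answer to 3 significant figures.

Rearranging p = m·v for m: m = p/v.
p = 0.0832 kg·m/s; v = 669 mph = 299.1 m/s.
m = 2.782×10^-4 kg
2.782×10^-4 kg × (1 g / 0.001000 kg) = 0.2782 g

0.278 g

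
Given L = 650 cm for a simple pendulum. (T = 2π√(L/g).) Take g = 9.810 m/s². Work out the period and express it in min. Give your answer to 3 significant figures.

Directly: T = 2π√(L/g).
L = 650 cm = 6.500 m; g = 9.810 m/s².
T = 5.114 s
5.114 s × (1 min / 60.00 s) = 0.08524 min

0.0852 min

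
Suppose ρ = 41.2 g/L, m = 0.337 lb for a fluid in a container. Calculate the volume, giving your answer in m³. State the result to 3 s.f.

Solving ρ = m/V for V: V = m/ρ.
ρ = 41.2 g/L = 41.20 kg/m³; m = 0.337 lb = 0.1529 kg.
V = 0.003710 m³

0.00371 m³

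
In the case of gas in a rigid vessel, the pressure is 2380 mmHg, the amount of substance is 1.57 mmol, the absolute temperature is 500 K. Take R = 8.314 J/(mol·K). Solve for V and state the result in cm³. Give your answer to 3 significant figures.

Rearranging: V = nRT/P.
P = 2380 mmHg = 3.173×10^5 Pa; n = 1.57 mmol = 0.001570 mol; T = 500 K; R = 8.314 J/(mol·K).
V = 2.057×10^-5 m³
2.057×10^-5 m³ × (1 cm³ / 1.000×10^-6 m³) = 20.57 cm³

20.6 cm³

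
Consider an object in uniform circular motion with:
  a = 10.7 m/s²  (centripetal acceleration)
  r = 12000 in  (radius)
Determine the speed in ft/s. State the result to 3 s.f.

187 ft/s

Rearranging a = v²/r for v: v = √(a·r).
a = 10.7 m/s²; r = 12000 in = 304.8 m.
v = 57.11 m/s
57.11 m/s × (1 ft/s / 0.3048 m/s) = 187.4 ft/s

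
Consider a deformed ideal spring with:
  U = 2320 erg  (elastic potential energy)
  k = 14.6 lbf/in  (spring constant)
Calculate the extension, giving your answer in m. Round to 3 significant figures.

4.26×10^-4 m

Rearranging U = ½k·x² for x: x = √(2U/k).
U = 2320 erg = 2.320×10^-4 J; k = 14.6 lbf/in = 2557 N/m.
x = 4.260×10^-4 m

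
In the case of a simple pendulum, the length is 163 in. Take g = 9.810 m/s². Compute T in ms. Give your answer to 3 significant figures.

4080 ms

T is given directly by: T = 2π√(L/g).
L = 163 in = 4.140 m; g = 9.810 m/s².
T = 4.082 s
4.082 s × (1 ms / 0.001000 s) = 4082 ms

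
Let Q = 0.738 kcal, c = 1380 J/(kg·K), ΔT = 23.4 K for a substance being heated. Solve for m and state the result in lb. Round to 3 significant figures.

Solving Q = m·c·ΔT for m: m = Q/(c·ΔT).
Q = 0.738 kcal = 3088 J; c = 1380 J/(kg·K); ΔT = 23.4 K.
m = 0.09562 kg
0.09562 kg × (1 lb / 0.4536 kg) = 0.2108 lb

0.211 lb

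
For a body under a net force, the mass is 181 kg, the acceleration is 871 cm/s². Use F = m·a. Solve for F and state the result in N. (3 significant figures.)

1580 N

Directly: F = m·a.
m = 181 kg; a = 871 cm/s² = 8.710 m/s².
F = 1577 N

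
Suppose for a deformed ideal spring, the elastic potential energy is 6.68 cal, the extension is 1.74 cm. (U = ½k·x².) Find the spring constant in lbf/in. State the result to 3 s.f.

Rearranging U = ½k·x² for k: k = 2U/x².
U = 6.68 cal = 27.95 J; x = 1.74 cm = 0.01740 m.
k = 1.846×10^5 N/m
1.846×10^5 N/m × (1 lbf/in / 175.1 N/m) = 1054 lbf/in

1050 lbf/in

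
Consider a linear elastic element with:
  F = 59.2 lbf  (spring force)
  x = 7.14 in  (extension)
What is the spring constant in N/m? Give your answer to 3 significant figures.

Solving F = k·x for k: k = F/x.
F = 59.2 lbf = 263.3 N; x = 7.14 in = 0.1814 m.
k = 1452 N/m

1450 N/m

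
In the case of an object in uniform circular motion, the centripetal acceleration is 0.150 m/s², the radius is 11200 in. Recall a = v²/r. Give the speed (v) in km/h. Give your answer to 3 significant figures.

Rearranging a = v²/r for v: v = √(a·r).
a = 0.150 m/s²; r = 11200 in = 284.5 m.
v = 6.532 m/s
6.532 m/s × (1 km/h / 0.2778 m/s) = 23.52 km/h

23.5 km/h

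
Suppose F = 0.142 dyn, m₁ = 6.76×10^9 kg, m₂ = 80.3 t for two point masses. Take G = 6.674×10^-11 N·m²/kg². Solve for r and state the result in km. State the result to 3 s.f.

160 km

From Newton's law of gravitation: r = √(G·m₁m₂/F).
F = 0.142 dyn = 1.420×10^-6 N; m₁ = 6.76×10^9 kg; m₂ = 80.3 t = 80300 kg; G = 6.674×10^-11 N·m²/kg².
r = 1.597×10^5 m
1.597×10^5 m × (1 km / 1000 m) = 159.7 km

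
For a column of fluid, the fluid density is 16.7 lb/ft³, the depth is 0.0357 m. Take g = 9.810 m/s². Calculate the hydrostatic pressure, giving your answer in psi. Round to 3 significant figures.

0.0136 psi

Directly: P = ρgh.
ρ = 16.7 lb/ft³ = 267.5 kg/m³; h = 0.0357 m; g = 9.810 m/s².
P = 93.69 Pa  (the unit combination reduces to kg/(m·s²) = Pa)
93.69 Pa × (1 psi / 6895 Pa) = 0.01359 psi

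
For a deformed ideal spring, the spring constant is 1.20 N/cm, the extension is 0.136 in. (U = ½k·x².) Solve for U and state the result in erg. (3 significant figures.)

7160 erg

Directly: U = ½kx².
k = 1.20 N/cm = 120.0 N/m; x = 0.136 in = 0.003454 m.
U = 7.160×10^-4 J
7.160×10^-4 J × (1 erg / 1.000×10^-7 J) = 7160 erg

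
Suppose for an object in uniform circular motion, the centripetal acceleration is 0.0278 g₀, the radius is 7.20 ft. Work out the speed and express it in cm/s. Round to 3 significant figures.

77.3 cm/s

Rearranging: v = √(a·r).
a = 0.0278 g₀ = 0.2726 m/s²; r = 7.20 ft = 2.195 m.
v = 0.7735 m/s
0.7735 m/s × (1 cm/s / 0.01000 m/s) = 77.35 cm/s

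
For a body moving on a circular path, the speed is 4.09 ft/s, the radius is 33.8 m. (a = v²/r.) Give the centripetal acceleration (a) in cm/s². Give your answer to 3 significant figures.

4.60 cm/s²

a is given directly by: a = v²/r.
v = 4.09 ft/s = 1.247 m/s; r = 33.8 m.
a = 0.04598 m/s²
0.04598 m/s² × (1 cm/s² / 0.01000 m/s²) = 4.598 cm/s²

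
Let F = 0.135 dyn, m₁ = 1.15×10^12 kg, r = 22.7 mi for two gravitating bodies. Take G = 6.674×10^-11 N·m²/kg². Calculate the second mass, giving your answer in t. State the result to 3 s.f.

0.0235 t

From Newton's law of gravitation: m₂ = F·r²/(G·m₁).
F = 0.135 dyn = 1.350×10^-6 N; m₁ = 1.15×10^12 kg; r = 22.7 mi = 36532 m; G = 6.674×10^-11 N·m²/kg².
m₂ = 23.47 kg
23.47 kg × (1 t / 1000 kg) = 0.02347 t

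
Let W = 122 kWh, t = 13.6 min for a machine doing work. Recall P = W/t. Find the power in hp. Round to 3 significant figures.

P is given directly by: P = W/t.
W = 122 kWh = 4.392×10^8 J; t = 13.6 min = 816.0 s.
P = 5.382×10^5 W  (the unit combination reduces to kg·m²/s³ = W)
5.382×10^5 W × (1 hp / 745.7 W) = 721.8 hp

722 hp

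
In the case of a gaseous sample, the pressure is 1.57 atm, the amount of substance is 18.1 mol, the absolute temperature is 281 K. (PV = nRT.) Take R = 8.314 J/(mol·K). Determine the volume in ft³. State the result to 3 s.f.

Solving PV = nRT for V: V = nRT/P.
P = 1.57 atm = 1.591×10^5 Pa; n = 18.1 mol; T = 281 K; R = 8.314 J/(mol·K).
V = 0.2658 m³
0.2658 m³ × (1 ft³ / 0.02832 m³) = 9.387 ft³

9.39 ft³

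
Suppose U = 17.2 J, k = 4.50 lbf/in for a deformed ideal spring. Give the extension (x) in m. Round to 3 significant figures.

0.209 m

Solving U = ½k·x² for x: x = √(2U/k).
U = 17.2 J; k = 4.50 lbf/in = 788.1 N/m.
x = 0.2089 m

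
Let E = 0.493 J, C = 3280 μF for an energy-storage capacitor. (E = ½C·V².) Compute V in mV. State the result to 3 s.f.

Rearranging E = ½C·V² for V: V = √(2E/C).
E = 0.493 J; C = 3280 μF = 0.003280 F.
V = 17.34 V
17.34 V × (1 mV / 0.001000 V) = 17338 mV

17300 mV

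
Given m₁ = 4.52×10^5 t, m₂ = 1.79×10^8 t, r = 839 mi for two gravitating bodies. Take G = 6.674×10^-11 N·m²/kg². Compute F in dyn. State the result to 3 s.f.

296 dyn

From Newton's law of gravitation: F = Gm₁m₂/r².
m₁ = 4.52×10^5 t = 4.520×10^8 kg; m₂ = 1.79×10^8 t = 1.790×10^11 kg; r = 839 mi = 1.350×10^6 m; G = 6.674×10^-11 N·m²/kg².
F = 0.002962 N
0.002962 N × (1 dyn / 1.000×10^-5 N) = 296.2 dyn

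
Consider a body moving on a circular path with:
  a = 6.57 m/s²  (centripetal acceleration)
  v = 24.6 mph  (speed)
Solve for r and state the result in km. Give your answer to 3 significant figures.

0.0184 km

Rearranging a = v²/r for r: r = v²/a.
a = 6.57 m/s²; v = 24.6 mph = 11.00 m/s.
r = 18.41 m
18.41 m × (1 km / 1000 m) = 0.01841 km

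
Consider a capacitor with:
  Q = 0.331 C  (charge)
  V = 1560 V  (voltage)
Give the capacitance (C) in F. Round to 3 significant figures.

C is given directly by: C = Q/V.
Q = 0.331 C; V = 1560 V.
C = 2.122×10^-4 F

2.12×10^-4 F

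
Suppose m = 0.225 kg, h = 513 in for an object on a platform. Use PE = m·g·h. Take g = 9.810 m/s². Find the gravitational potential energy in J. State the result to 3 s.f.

Directly: PE = mgh.
m = 0.225 kg; h = 513 in = 13.03 m; g = 9.810 m/s².
PE = 28.76 J

28.8 J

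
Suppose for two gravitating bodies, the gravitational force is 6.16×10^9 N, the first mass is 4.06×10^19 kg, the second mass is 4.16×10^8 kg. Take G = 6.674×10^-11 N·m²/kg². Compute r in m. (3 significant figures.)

Rearranging: r = √(G·m₁m₂/F).
F = 6.16×10^9 N; m₁ = 4.06×10^19 kg; m₂ = 4.16×10^8 kg; G = 6.674×10^-11 N·m²/kg².
r = 13527 m

13500 m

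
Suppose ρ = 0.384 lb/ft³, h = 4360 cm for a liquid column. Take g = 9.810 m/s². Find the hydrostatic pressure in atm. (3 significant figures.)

Directly: P = ρgh.
ρ = 0.384 lb/ft³ = 6.151 kg/m³; h = 4360 cm = 43.60 m; g = 9.810 m/s².
P = 2631 Pa  (the unit combination reduces to kg/(m·s²) = Pa)
2631 Pa × (1 atm / 1.013×10^5 Pa) = 0.02597 atm

0.0260 atm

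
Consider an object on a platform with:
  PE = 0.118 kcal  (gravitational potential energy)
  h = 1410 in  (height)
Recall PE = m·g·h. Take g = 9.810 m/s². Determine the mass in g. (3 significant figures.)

Solving PE = m·g·h for m: m = PE/(g·h).
PE = 0.118 kcal = 493.7 J; h = 1410 in = 35.81 m; g = 9.810 m/s².
m = 1.405 kg
1.405 kg × (1 g / 0.001000 kg) = 1405 g

1410 g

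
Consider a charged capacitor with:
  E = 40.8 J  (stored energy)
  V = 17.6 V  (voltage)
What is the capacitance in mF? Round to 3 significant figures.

Rearranging: C = 2E/V².
E = 40.8 J; V = 17.6 V.
C = 0.2634 F
0.2634 F × (1 mF / 0.001000 F) = 263.4 mF

263 mF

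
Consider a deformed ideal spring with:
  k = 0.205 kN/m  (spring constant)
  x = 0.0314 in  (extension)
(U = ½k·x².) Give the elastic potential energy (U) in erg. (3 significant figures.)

652 erg

U is given directly by: U = ½kx².
k = 0.205 kN/m = 205.0 N/m; x = 0.0314 in = 7.976×10^-4 m.
U = 6.520×10^-5 J
6.520×10^-5 J × (1 erg / 1.000×10^-7 J) = 652.0 erg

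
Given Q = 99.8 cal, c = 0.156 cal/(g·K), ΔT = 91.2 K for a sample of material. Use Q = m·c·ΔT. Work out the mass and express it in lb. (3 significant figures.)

Solving Q = m·c·ΔT for m: m = Q/(c·ΔT).
Q = 99.8 cal = 417.6 J; c = 0.156 cal/(g·K) = 652.7 J/(kg·K); ΔT = 91.2 K.
m = 0.007015 kg
0.007015 kg × (1 lb / 0.4536 kg) = 0.01546 lb

0.0155 lb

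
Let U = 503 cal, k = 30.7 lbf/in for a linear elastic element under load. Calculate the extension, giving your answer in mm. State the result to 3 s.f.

885 mm

Rearranging: x = √(2U/k).
U = 503 cal = 2105 J; k = 30.7 lbf/in = 5376 N/m.
x = 0.8848 m
0.8848 m × (1 mm / 0.001000 m) = 884.8 mm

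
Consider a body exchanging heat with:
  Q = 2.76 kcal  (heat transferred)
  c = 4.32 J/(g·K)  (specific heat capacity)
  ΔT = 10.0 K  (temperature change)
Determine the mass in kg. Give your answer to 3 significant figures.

0.267 kg

Solving Q = m·c·ΔT for m: m = Q/(c·ΔT).
Q = 2.76 kcal = 11548 J; c = 4.32 J/(g·K) = 4320 J/(kg·K); ΔT = 10.0 K.
m = 0.2673 kg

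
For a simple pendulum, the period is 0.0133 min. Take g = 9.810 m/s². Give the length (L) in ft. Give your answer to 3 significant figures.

0.519 ft

Solving T = 2π√(L/g) for L: L = g·(T/2π)².
T = 0.0133 min = 0.7980 s; g = 9.810 m/s².
L = 0.1582 m
0.1582 m × (1 ft / 0.3048 m) = 0.5192 ft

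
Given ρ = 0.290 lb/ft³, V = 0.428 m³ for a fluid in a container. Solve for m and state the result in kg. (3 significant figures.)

Solving ρ = m/V for m: m = ρV.
ρ = 0.290 lb/ft³ = 4.645 kg/m³; V = 0.428 m³.
m = 1.988 kg

1.99 kg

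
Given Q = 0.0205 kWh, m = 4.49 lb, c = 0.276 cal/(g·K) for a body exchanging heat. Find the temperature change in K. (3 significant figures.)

31.4 K

Rearranging Q = m·c·ΔT for ΔT: ΔT = Q/(m·c).
Q = 0.0205 kWh = 73800 J; m = 4.49 lb = 2.037 kg; c = 0.276 cal/(g·K) = 1155 J/(kg·K).
ΔT = 31.38 K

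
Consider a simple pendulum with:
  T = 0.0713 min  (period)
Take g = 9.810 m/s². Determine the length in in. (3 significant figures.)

Solving T = 2π√(L/g) for L: L = g·(T/2π)².
T = 0.0713 min = 4.278 s; g = 9.810 m/s².
L = 4.548 m
4.548 m × (1 in / 0.02540 m) = 179.0 in

179 in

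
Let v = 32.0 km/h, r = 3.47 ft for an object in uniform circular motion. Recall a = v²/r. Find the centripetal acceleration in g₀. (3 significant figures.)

7.62 g₀

a is given directly by: a = v²/r.
v = 32.0 km/h = 8.889 m/s; r = 3.47 ft = 1.058 m.
a = 74.71 m/s²
74.71 m/s² × (1 g₀ / 9.807 m/s²) = 7.618 g₀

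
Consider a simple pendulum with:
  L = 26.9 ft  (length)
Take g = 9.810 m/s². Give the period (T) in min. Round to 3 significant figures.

T is given directly by: T = 2π√(L/g).
L = 26.9 ft = 8.199 m; g = 9.810 m/s².
T = 5.744 s
5.744 s × (1 min / 60.00 s) = 0.09574 min

0.0957 min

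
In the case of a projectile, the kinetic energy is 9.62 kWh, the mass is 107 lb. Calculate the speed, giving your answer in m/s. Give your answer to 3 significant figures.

Solving KE = ½mv² for v: v = √(2·KE/m).
KE = 9.62 kWh = 3.463×10^7 J; m = 107 lb = 48.53 kg.
v = 1195 m/s

1190 m/s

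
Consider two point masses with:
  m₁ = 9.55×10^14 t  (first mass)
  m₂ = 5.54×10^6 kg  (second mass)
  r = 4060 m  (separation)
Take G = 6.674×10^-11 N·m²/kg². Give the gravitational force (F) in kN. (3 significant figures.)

From Newton's law of gravitation: F = Gm₁m₂/r².
m₁ = 9.55×10^14 t = 9.550×10^17 kg; m₂ = 5.54×10^6 kg; r = 4060 m; G = 6.674×10^-11 N·m²/kg².
F = 2.142×10^7 N
2.142×10^7 N × (1 kN / 1000 N) = 21421 kN

21400 kN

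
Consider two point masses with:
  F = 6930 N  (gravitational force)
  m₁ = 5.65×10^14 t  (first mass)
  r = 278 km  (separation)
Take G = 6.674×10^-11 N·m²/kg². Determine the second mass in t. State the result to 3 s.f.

Solving F = G·m₁·m₂/r² for m₂: m₂ = F·r²/(G·m₁).
F = 6930 N; m₁ = 5.65×10^14 t = 5.650×10^17 kg; r = 278 km = 2.780×10^5 m; G = 6.674×10^-11 N·m²/kg².
m₂ = 1.420×10^7 kg
1.420×10^7 kg × (1 t / 1000 kg) = 14203 t

14200 t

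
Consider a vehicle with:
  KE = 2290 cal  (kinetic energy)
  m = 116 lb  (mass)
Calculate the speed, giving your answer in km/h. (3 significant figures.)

68.7 km/h

Solving KE = ½mv² for v: v = √(2·KE/m).
KE = 2290 cal = 9581 J; m = 116 lb = 52.62 kg.
v = 19.08 m/s
19.08 m/s × (1 km/h / 0.2778 m/s) = 68.70 km/h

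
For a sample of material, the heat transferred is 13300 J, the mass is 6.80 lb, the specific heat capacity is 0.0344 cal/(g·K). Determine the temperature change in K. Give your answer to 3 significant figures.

Rearranging Q = m·c·ΔT for ΔT: ΔT = Q/(m·c).
Q = 13300 J; m = 6.80 lb = 3.084 kg; c = 0.0344 cal/(g·K) = 143.9 J/(kg·K).
ΔT = 29.96 K

30.0 K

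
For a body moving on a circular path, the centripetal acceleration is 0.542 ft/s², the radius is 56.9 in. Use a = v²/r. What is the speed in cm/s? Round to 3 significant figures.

48.9 cm/s

Rearranging: v = √(a·r).
a = 0.542 ft/s² = 0.1652 m/s²; r = 56.9 in = 1.445 m.
v = 0.4886 m/s
0.4886 m/s × (1 cm/s / 0.01000 m/s) = 48.86 cm/s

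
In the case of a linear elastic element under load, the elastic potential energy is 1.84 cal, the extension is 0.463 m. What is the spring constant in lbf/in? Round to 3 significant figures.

0.410 lbf/in

Rearranging: k = 2U/x².
U = 1.84 cal = 7.699 J; x = 0.463 m.
k = 71.83 N/m
71.83 N/m × (1 lbf/in / 175.1 N/m) = 0.4101 lbf/in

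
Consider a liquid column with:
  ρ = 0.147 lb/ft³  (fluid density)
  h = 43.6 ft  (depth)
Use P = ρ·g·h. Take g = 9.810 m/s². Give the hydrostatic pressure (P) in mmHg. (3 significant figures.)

Directly: P = ρgh.
ρ = 0.147 lb/ft³ = 2.355 kg/m³; h = 43.6 ft = 13.29 m; g = 9.810 m/s².
P = 307.0 Pa
307.0 Pa × (1 mmHg / 133.3 Pa) = 2.303 mmHg

2.30 mmHg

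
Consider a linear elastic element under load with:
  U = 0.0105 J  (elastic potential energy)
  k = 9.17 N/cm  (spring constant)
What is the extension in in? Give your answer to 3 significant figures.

Solving U = ½k·x² for x: x = √(2U/k).
U = 0.0105 J; k = 9.17 N/cm = 917.0 N/m.
x = 0.004785 m
0.004785 m × (1 in / 0.02540 m) = 0.1884 in

0.188 in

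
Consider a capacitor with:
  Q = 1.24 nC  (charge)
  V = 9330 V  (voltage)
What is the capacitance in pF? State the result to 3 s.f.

C is given directly by: C = Q/V.
Q = 1.24 nC = 1.240×10^-9 C; V = 9330 V.
C = 1.329×10^-13 F
1.329×10^-13 F × (1 pF / 1.000×10^-12 F) = 0.1329 pF

0.133 pF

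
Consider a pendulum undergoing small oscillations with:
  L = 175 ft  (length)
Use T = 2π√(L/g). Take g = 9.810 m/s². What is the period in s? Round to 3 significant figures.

14.7 s

Directly: T = 2π√(L/g).
L = 175 ft = 53.34 m; g = 9.810 m/s².
T = 14.65 s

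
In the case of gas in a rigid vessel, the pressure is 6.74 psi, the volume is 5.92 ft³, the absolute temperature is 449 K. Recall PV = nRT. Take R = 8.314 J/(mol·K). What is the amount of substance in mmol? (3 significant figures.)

Rearranging: n = PV/(RT).
P = 6.74 psi = 46471 Pa; V = 5.92 ft³ = 0.1676 m³; T = 449 K; R = 8.314 J/(mol·K).
n = 2.087 mol
2.087 mol × (1 mmol / 0.001000 mol) = 2087 mmol

2090 mmol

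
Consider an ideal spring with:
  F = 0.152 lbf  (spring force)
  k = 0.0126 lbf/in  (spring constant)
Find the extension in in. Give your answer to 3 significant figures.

12.1 in

From Hooke's law: x = F/k.
F = 0.152 lbf = 0.6761 N; k = 0.0126 lbf/in = 2.207 N/m.
x = 0.3064 m
0.3064 m × (1 in / 0.02540 m) = 12.06 in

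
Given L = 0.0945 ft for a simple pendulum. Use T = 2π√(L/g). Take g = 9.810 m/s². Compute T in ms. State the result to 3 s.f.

340 ms

T is given directly by: T = 2π√(L/g).
L = 0.0945 ft = 0.02880 m; g = 9.810 m/s².
T = 0.3405 s
0.3405 s × (1 ms / 0.001000 s) = 340.5 ms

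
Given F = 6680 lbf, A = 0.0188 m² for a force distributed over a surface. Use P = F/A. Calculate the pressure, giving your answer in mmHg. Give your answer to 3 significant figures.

P is given directly by: P = F/A.
F = 6680 lbf = 29714 N; A = 0.0188 m².
P = 1.581×10^6 Pa
1.581×10^6 Pa × (1 mmHg / 133.3 Pa) = 11855 mmHg

11900 mmHg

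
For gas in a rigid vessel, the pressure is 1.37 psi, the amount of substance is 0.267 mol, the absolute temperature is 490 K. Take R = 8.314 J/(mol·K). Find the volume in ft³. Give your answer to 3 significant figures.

4.07 ft³

From the ideal-gas law: V = nRT/P.
P = 1.37 psi = 9446 Pa; n = 0.267 mol; T = 490 K; R = 8.314 J/(mol·K).
V = 0.1152 m³
0.1152 m³ × (1 ft³ / 0.02832 m³) = 4.067 ft³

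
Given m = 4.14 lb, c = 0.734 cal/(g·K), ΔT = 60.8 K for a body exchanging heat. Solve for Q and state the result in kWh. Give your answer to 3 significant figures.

0.0974 kWh

Q is given directly by: Q = mcΔT.
m = 4.14 lb = 1.878 kg; c = 0.734 cal/(g·K) = 3071 J/(kg·K); ΔT = 60.8 K.
Q = 3.506×10^5 J
3.506×10^5 J × (1 kWh / 3.600×10^6 J) = 0.09740 kWh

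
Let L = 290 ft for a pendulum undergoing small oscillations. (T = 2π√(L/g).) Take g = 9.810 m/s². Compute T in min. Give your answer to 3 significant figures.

0.314 min

T is given directly by: T = 2π√(L/g).
L = 290 ft = 88.39 m; g = 9.810 m/s².
T = 18.86 s
18.86 s × (1 min / 60.00 s) = 0.3143 min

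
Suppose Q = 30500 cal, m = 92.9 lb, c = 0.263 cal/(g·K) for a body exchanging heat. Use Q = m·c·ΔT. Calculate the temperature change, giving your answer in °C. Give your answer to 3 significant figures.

Solving Q = m·c·ΔT for ΔT: ΔT = Q/(m·c).
Q = 30500 cal = 1.276×10^5 J; m = 92.9 lb = 42.14 kg; c = 0.263 cal/(g·K) = 1100 J/(kg·K).
ΔT = 2.752 K
Since 1 °C = 1 K, 2.752 °C.

2.75 °C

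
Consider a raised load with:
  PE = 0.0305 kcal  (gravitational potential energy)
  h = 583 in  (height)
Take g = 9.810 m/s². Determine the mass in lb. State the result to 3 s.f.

1.94 lb

Rearranging: m = PE/(g·h).
PE = 0.0305 kcal = 127.6 J; h = 583 in = 14.81 m; g = 9.810 m/s².
m = 0.8785 kg
0.8785 kg × (1 lb / 0.4536 kg) = 1.937 lb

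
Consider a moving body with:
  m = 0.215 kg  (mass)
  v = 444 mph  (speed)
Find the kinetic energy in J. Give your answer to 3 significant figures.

Directly: KE = ½mv².
m = 0.215 kg; v = 444 mph = 198.5 m/s.
KE = 4235 J  (the unit combination reduces to kg·m²/s² = J)

4240 J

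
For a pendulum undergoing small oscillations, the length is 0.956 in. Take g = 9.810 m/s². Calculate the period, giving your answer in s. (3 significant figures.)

0.313 s

Directly: T = 2π√(L/g).
L = 0.956 in = 0.02428 m; g = 9.810 m/s².
T = 0.3126 s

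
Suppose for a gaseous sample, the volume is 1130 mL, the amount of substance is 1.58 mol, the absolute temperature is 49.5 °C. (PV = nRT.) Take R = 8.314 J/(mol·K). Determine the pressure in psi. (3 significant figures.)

544 psi

P is given directly by: P = nRT/V.
V = 1130 mL = 0.001130 m³; n = 1.58 mol; T = 49.5 °C = 322.6 K; R = 8.314 J/(mol·K).
P = 3.751×10^6 Pa
3.751×10^6 Pa × (1 psi / 6895 Pa) = 544.0 psi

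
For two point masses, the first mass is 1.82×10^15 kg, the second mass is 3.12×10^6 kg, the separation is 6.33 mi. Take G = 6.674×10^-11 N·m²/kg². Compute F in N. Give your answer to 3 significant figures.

From Newton's law of gravitation: F = Gm₁m₂/r².
m₁ = 1.82×10^15 kg; m₂ = 3.12×10^6 kg; r = 6.33 mi = 10187 m; G = 6.674×10^-11 N·m²/kg².
F = 3652 N  (the unit combination reduces to kg·m/s² = N)

3650 N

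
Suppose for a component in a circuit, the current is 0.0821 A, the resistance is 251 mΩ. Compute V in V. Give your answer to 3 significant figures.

0.0206 V

From Ohm's law: V = IR.
I = 0.0821 A; R = 251 mΩ = 0.2510 Ω.
V = 0.02061 V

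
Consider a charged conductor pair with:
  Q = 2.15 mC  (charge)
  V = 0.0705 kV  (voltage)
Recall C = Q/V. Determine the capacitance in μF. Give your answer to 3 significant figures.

30.5 μF

C is given directly by: C = Q/V.
Q = 2.15 mC = 0.002150 C; V = 0.0705 kV = 70.50 V.
C = 3.050×10^-5 F
3.050×10^-5 F × (1 μF / 1.000×10^-6 F) = 30.50 μF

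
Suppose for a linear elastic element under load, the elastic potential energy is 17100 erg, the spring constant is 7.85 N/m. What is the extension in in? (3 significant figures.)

Rearranging U = ½k·x² for x: x = √(2U/k).
U = 17100 erg = 0.001710 J; k = 7.85 N/m.
x = 0.02087 m
0.02087 m × (1 in / 0.02540 m) = 0.8218 in

0.822 in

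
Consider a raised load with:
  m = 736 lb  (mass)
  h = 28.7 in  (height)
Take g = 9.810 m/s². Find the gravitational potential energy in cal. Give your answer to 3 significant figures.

PE is given directly by: PE = mgh.
m = 736 lb = 333.8 kg; h = 28.7 in = 0.7290 m; g = 9.810 m/s².
PE = 2387 J
2387 J × (1 cal / 4.184 J) = 570.6 cal

571 cal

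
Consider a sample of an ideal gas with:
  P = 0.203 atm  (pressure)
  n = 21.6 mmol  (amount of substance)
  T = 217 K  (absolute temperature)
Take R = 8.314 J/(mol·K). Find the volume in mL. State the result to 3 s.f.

1890 mL

From the ideal-gas law: V = nRT/P.
P = 0.203 atm = 20569 Pa; n = 21.6 mmol = 0.02160 mol; T = 217 K; R = 8.314 J/(mol·K).
V = 0.001895 m³
0.001895 m³ × (1 mL / 1.000×10^-6 m³) = 1895 mL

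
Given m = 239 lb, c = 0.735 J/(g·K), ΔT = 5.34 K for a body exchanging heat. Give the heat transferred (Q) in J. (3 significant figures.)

Directly: Q = mcΔT.
m = 239 lb = 108.4 kg; c = 0.735 J/(g·K) = 735.0 J/(kg·K); ΔT = 5.34 K.
Q = 4.255×10^5 J

4.25×10^5 J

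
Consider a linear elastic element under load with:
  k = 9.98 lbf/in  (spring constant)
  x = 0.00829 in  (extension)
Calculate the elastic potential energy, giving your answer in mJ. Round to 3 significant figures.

U is given directly by: U = ½kx².
k = 9.98 lbf/in = 1748 N/m; x = 0.00829 in = 2.106×10^-4 m.
U = 3.875×10^-5 J
3.875×10^-5 J × (1 mJ / 0.001000 J) = 0.03875 mJ

0.0387 mJ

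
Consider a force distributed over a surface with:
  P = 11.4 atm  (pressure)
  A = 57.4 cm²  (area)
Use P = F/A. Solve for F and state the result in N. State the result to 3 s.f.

Rearranging P = F/A for F: F = P·A.
P = 11.4 atm = 1.155×10^6 Pa; A = 57.4 cm² = 0.005740 m².
F = 6630 N

6630 N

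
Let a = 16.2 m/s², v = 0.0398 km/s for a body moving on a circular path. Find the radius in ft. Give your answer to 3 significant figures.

Rearranging a = v²/r for r: r = v²/a.
a = 16.2 m/s²; v = 0.0398 km/s = 39.80 m/s.
r = 97.78 m
97.78 m × (1 ft / 0.3048 m) = 320.8 ft

321 ft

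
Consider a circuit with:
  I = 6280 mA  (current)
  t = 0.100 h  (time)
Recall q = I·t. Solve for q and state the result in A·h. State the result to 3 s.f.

0.628 A·h

q is given directly by: q = It.
I = 6280 mA = 6.280 A; t = 0.100 h = 360.0 s.
q = 2261 C
2261 C × (1 A·h / 3600 C) = 0.6280 A·h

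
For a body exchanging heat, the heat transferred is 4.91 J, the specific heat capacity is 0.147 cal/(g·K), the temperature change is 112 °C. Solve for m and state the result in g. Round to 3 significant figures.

Rearranging Q = m·c·ΔT for m: m = Q/(c·ΔT).
Q = 4.91 J; c = 0.147 cal/(g·K) = 615.0 J/(kg·K); ΔT = 112 °C = 112.0 K.
m = 7.128×10^-5 kg
7.128×10^-5 kg × (1 g / 0.001000 kg) = 0.07128 g

0.0713 g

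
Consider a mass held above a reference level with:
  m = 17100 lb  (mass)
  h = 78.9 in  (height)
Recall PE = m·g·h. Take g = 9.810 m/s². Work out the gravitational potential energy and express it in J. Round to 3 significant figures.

Directly: PE = mgh.
m = 17100 lb = 7756 kg; h = 78.9 in = 2.004 m; g = 9.810 m/s².
PE = 1.525×10^5 J

1.52×10^5 J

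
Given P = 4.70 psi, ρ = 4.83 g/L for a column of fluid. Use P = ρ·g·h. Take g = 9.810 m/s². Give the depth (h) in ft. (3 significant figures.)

Solving P = ρ·g·h for h: h = P/(ρ·g).
P = 4.70 psi = 32405 Pa; ρ = 4.83 g/L = 4.830 kg/m³; g = 9.810 m/s².
h = 683.9 m
683.9 m × (1 ft / 0.3048 m) = 2244 ft

2240 ft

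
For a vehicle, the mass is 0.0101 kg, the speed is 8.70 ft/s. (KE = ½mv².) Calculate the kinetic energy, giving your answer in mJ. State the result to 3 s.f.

KE is given directly by: KE = ½mv².
m = 0.0101 kg; v = 8.70 ft/s = 2.652 m/s.
KE = 0.03551 J
0.03551 J × (1 mJ / 0.001000 J) = 35.51 mJ

35.5 mJ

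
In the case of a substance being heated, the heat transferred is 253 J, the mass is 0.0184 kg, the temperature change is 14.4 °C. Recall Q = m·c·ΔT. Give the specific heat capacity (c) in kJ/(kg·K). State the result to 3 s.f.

0.955 kJ/(kg·K)

Rearranging: c = Q/(m·ΔT).
Q = 253 J; m = 0.0184 kg; ΔT = 14.4 °C = 14.40 K.
c = 954.9 J/(kg·K)
954.9 J/(kg·K) × (1 kJ/(kg·K) / 1000 J/(kg·K)) = 0.9549 kJ/(kg·K)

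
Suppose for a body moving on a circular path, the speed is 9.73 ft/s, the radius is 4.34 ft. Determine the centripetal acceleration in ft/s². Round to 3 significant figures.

21.8 ft/s²

a is given directly by: a = v²/r.
v = 9.73 ft/s = 2.966 m/s; r = 4.34 ft = 1.323 m.
a = 6.649 m/s²
6.649 m/s² × (1 ft/s² / 0.3048 m/s²) = 21.81 ft/s²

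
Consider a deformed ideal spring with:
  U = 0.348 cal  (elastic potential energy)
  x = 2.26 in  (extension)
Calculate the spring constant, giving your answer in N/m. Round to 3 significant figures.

Solving U = ½k·x² for k: k = 2U/x².
U = 0.348 cal = 1.456 J; x = 2.26 in = 0.05740 m.
k = 883.7 N/m

884 N/m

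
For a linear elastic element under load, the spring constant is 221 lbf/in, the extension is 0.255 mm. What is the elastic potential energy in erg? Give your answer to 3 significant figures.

12600 erg

Directly: U = ½kx².
k = 221 lbf/in = 38703 N/m; x = 0.255 mm = 2.550×10^-4 m.
U = 0.001258 J
0.001258 J × (1 erg / 1.000×10^-7 J) = 12583 erg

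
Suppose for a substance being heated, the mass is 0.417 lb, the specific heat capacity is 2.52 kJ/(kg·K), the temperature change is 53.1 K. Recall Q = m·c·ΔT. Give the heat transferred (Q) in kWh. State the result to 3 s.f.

Directly: Q = mcΔT.
m = 0.417 lb = 0.1891 kg; c = 2.52 kJ/(kg·K) = 2520 J/(kg·K); ΔT = 53.1 K.
Q = 25310 J  (the unit combination reduces to kg·m²/s² = J)
25310 J × (1 kWh / 3.600×10^6 J) = 0.007031 kWh

0.00703 kWh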